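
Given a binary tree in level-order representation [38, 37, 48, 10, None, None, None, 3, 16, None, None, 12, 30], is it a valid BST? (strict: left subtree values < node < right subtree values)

Level-order array: [38, 37, 48, 10, None, None, None, 3, 16, None, None, 12, 30]
Validate using subtree bounds (lo, hi): at each node, require lo < value < hi,
then recurse left with hi=value and right with lo=value.
Preorder trace (stopping at first violation):
  at node 38 with bounds (-inf, +inf): OK
  at node 37 with bounds (-inf, 38): OK
  at node 10 with bounds (-inf, 37): OK
  at node 3 with bounds (-inf, 10): OK
  at node 16 with bounds (10, 37): OK
  at node 12 with bounds (10, 16): OK
  at node 30 with bounds (16, 37): OK
  at node 48 with bounds (38, +inf): OK
No violation found at any node.
Result: Valid BST


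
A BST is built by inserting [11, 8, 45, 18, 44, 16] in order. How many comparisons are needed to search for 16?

Search path for 16: 11 -> 45 -> 18 -> 16
Found: True
Comparisons: 4


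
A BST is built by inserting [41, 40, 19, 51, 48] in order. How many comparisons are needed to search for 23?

Search path for 23: 41 -> 40 -> 19
Found: False
Comparisons: 3


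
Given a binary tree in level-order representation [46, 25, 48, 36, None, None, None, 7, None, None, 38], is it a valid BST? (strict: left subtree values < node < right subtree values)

Level-order array: [46, 25, 48, 36, None, None, None, 7, None, None, 38]
Validate using subtree bounds (lo, hi): at each node, require lo < value < hi,
then recurse left with hi=value and right with lo=value.
Preorder trace (stopping at first violation):
  at node 46 with bounds (-inf, +inf): OK
  at node 25 with bounds (-inf, 46): OK
  at node 36 with bounds (-inf, 25): VIOLATION
Node 36 violates its bound: not (-inf < 36 < 25).
Result: Not a valid BST


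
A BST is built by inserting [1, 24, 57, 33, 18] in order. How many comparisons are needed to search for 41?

Search path for 41: 1 -> 24 -> 57 -> 33
Found: False
Comparisons: 4


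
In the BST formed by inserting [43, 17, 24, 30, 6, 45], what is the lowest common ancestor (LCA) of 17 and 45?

Tree insertion order: [43, 17, 24, 30, 6, 45]
Tree (level-order array): [43, 17, 45, 6, 24, None, None, None, None, None, 30]
In a BST, the LCA of p=17, q=45 is the first node v on the
root-to-leaf path with p <= v <= q (go left if both < v, right if both > v).
Walk from root:
  at 43: 17 <= 43 <= 45, this is the LCA
LCA = 43


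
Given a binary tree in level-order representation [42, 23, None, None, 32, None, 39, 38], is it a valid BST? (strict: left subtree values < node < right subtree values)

Level-order array: [42, 23, None, None, 32, None, 39, 38]
Validate using subtree bounds (lo, hi): at each node, require lo < value < hi,
then recurse left with hi=value and right with lo=value.
Preorder trace (stopping at first violation):
  at node 42 with bounds (-inf, +inf): OK
  at node 23 with bounds (-inf, 42): OK
  at node 32 with bounds (23, 42): OK
  at node 39 with bounds (32, 42): OK
  at node 38 with bounds (32, 39): OK
No violation found at any node.
Result: Valid BST


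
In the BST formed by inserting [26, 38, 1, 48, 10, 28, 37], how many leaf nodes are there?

Tree built from: [26, 38, 1, 48, 10, 28, 37]
Tree (level-order array): [26, 1, 38, None, 10, 28, 48, None, None, None, 37]
Rule: A leaf has 0 children.
Per-node child counts:
  node 26: 2 child(ren)
  node 1: 1 child(ren)
  node 10: 0 child(ren)
  node 38: 2 child(ren)
  node 28: 1 child(ren)
  node 37: 0 child(ren)
  node 48: 0 child(ren)
Matching nodes: [10, 37, 48]
Count of leaf nodes: 3


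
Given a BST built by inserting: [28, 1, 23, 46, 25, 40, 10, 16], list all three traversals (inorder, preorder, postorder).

Tree insertion order: [28, 1, 23, 46, 25, 40, 10, 16]
Tree (level-order array): [28, 1, 46, None, 23, 40, None, 10, 25, None, None, None, 16]
Inorder (L, root, R): [1, 10, 16, 23, 25, 28, 40, 46]
Preorder (root, L, R): [28, 1, 23, 10, 16, 25, 46, 40]
Postorder (L, R, root): [16, 10, 25, 23, 1, 40, 46, 28]


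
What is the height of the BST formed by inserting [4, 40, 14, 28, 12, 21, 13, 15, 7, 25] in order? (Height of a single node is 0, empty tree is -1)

Insertion order: [4, 40, 14, 28, 12, 21, 13, 15, 7, 25]
Tree (level-order array): [4, None, 40, 14, None, 12, 28, 7, 13, 21, None, None, None, None, None, 15, 25]
Compute height bottom-up (empty subtree = -1):
  height(7) = 1 + max(-1, -1) = 0
  height(13) = 1 + max(-1, -1) = 0
  height(12) = 1 + max(0, 0) = 1
  height(15) = 1 + max(-1, -1) = 0
  height(25) = 1 + max(-1, -1) = 0
  height(21) = 1 + max(0, 0) = 1
  height(28) = 1 + max(1, -1) = 2
  height(14) = 1 + max(1, 2) = 3
  height(40) = 1 + max(3, -1) = 4
  height(4) = 1 + max(-1, 4) = 5
Height = 5


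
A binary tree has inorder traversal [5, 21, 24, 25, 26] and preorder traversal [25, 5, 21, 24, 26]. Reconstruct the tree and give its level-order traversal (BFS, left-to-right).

Inorder:  [5, 21, 24, 25, 26]
Preorder: [25, 5, 21, 24, 26]
Algorithm: preorder visits root first, so consume preorder in order;
for each root, split the current inorder slice at that value into
left-subtree inorder and right-subtree inorder, then recurse.
Recursive splits:
  root=25; inorder splits into left=[5, 21, 24], right=[26]
  root=5; inorder splits into left=[], right=[21, 24]
  root=21; inorder splits into left=[], right=[24]
  root=24; inorder splits into left=[], right=[]
  root=26; inorder splits into left=[], right=[]
Reconstructed level-order: [25, 5, 26, 21, 24]


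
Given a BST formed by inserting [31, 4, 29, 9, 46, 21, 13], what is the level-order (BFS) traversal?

Tree insertion order: [31, 4, 29, 9, 46, 21, 13]
Tree (level-order array): [31, 4, 46, None, 29, None, None, 9, None, None, 21, 13]
BFS from the root, enqueuing left then right child of each popped node:
  queue [31] -> pop 31, enqueue [4, 46], visited so far: [31]
  queue [4, 46] -> pop 4, enqueue [29], visited so far: [31, 4]
  queue [46, 29] -> pop 46, enqueue [none], visited so far: [31, 4, 46]
  queue [29] -> pop 29, enqueue [9], visited so far: [31, 4, 46, 29]
  queue [9] -> pop 9, enqueue [21], visited so far: [31, 4, 46, 29, 9]
  queue [21] -> pop 21, enqueue [13], visited so far: [31, 4, 46, 29, 9, 21]
  queue [13] -> pop 13, enqueue [none], visited so far: [31, 4, 46, 29, 9, 21, 13]
Result: [31, 4, 46, 29, 9, 21, 13]


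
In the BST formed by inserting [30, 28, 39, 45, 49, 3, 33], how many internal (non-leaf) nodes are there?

Tree built from: [30, 28, 39, 45, 49, 3, 33]
Tree (level-order array): [30, 28, 39, 3, None, 33, 45, None, None, None, None, None, 49]
Rule: An internal node has at least one child.
Per-node child counts:
  node 30: 2 child(ren)
  node 28: 1 child(ren)
  node 3: 0 child(ren)
  node 39: 2 child(ren)
  node 33: 0 child(ren)
  node 45: 1 child(ren)
  node 49: 0 child(ren)
Matching nodes: [30, 28, 39, 45]
Count of internal (non-leaf) nodes: 4


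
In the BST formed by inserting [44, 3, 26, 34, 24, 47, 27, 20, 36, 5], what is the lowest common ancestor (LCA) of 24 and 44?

Tree insertion order: [44, 3, 26, 34, 24, 47, 27, 20, 36, 5]
Tree (level-order array): [44, 3, 47, None, 26, None, None, 24, 34, 20, None, 27, 36, 5]
In a BST, the LCA of p=24, q=44 is the first node v on the
root-to-leaf path with p <= v <= q (go left if both < v, right if both > v).
Walk from root:
  at 44: 24 <= 44 <= 44, this is the LCA
LCA = 44


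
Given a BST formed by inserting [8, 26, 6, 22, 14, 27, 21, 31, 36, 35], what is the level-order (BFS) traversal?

Tree insertion order: [8, 26, 6, 22, 14, 27, 21, 31, 36, 35]
Tree (level-order array): [8, 6, 26, None, None, 22, 27, 14, None, None, 31, None, 21, None, 36, None, None, 35]
BFS from the root, enqueuing left then right child of each popped node:
  queue [8] -> pop 8, enqueue [6, 26], visited so far: [8]
  queue [6, 26] -> pop 6, enqueue [none], visited so far: [8, 6]
  queue [26] -> pop 26, enqueue [22, 27], visited so far: [8, 6, 26]
  queue [22, 27] -> pop 22, enqueue [14], visited so far: [8, 6, 26, 22]
  queue [27, 14] -> pop 27, enqueue [31], visited so far: [8, 6, 26, 22, 27]
  queue [14, 31] -> pop 14, enqueue [21], visited so far: [8, 6, 26, 22, 27, 14]
  queue [31, 21] -> pop 31, enqueue [36], visited so far: [8, 6, 26, 22, 27, 14, 31]
  queue [21, 36] -> pop 21, enqueue [none], visited so far: [8, 6, 26, 22, 27, 14, 31, 21]
  queue [36] -> pop 36, enqueue [35], visited so far: [8, 6, 26, 22, 27, 14, 31, 21, 36]
  queue [35] -> pop 35, enqueue [none], visited so far: [8, 6, 26, 22, 27, 14, 31, 21, 36, 35]
Result: [8, 6, 26, 22, 27, 14, 31, 21, 36, 35]


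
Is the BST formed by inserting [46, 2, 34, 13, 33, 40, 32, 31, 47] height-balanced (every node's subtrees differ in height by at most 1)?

Tree (level-order array): [46, 2, 47, None, 34, None, None, 13, 40, None, 33, None, None, 32, None, 31]
Definition: a tree is height-balanced if, at every node, |h(left) - h(right)| <= 1 (empty subtree has height -1).
Bottom-up per-node check:
  node 31: h_left=-1, h_right=-1, diff=0 [OK], height=0
  node 32: h_left=0, h_right=-1, diff=1 [OK], height=1
  node 33: h_left=1, h_right=-1, diff=2 [FAIL (|1--1|=2 > 1)], height=2
  node 13: h_left=-1, h_right=2, diff=3 [FAIL (|-1-2|=3 > 1)], height=3
  node 40: h_left=-1, h_right=-1, diff=0 [OK], height=0
  node 34: h_left=3, h_right=0, diff=3 [FAIL (|3-0|=3 > 1)], height=4
  node 2: h_left=-1, h_right=4, diff=5 [FAIL (|-1-4|=5 > 1)], height=5
  node 47: h_left=-1, h_right=-1, diff=0 [OK], height=0
  node 46: h_left=5, h_right=0, diff=5 [FAIL (|5-0|=5 > 1)], height=6
Node 33 violates the condition: |1 - -1| = 2 > 1.
Result: Not balanced


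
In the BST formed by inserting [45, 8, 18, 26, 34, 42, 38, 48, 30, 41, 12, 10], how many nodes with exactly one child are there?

Tree built from: [45, 8, 18, 26, 34, 42, 38, 48, 30, 41, 12, 10]
Tree (level-order array): [45, 8, 48, None, 18, None, None, 12, 26, 10, None, None, 34, None, None, 30, 42, None, None, 38, None, None, 41]
Rule: These are nodes with exactly 1 non-null child.
Per-node child counts:
  node 45: 2 child(ren)
  node 8: 1 child(ren)
  node 18: 2 child(ren)
  node 12: 1 child(ren)
  node 10: 0 child(ren)
  node 26: 1 child(ren)
  node 34: 2 child(ren)
  node 30: 0 child(ren)
  node 42: 1 child(ren)
  node 38: 1 child(ren)
  node 41: 0 child(ren)
  node 48: 0 child(ren)
Matching nodes: [8, 12, 26, 42, 38]
Count of nodes with exactly one child: 5


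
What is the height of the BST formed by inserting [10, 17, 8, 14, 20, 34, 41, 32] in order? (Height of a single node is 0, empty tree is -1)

Insertion order: [10, 17, 8, 14, 20, 34, 41, 32]
Tree (level-order array): [10, 8, 17, None, None, 14, 20, None, None, None, 34, 32, 41]
Compute height bottom-up (empty subtree = -1):
  height(8) = 1 + max(-1, -1) = 0
  height(14) = 1 + max(-1, -1) = 0
  height(32) = 1 + max(-1, -1) = 0
  height(41) = 1 + max(-1, -1) = 0
  height(34) = 1 + max(0, 0) = 1
  height(20) = 1 + max(-1, 1) = 2
  height(17) = 1 + max(0, 2) = 3
  height(10) = 1 + max(0, 3) = 4
Height = 4


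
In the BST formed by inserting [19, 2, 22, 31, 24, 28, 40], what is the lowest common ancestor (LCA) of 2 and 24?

Tree insertion order: [19, 2, 22, 31, 24, 28, 40]
Tree (level-order array): [19, 2, 22, None, None, None, 31, 24, 40, None, 28]
In a BST, the LCA of p=2, q=24 is the first node v on the
root-to-leaf path with p <= v <= q (go left if both < v, right if both > v).
Walk from root:
  at 19: 2 <= 19 <= 24, this is the LCA
LCA = 19


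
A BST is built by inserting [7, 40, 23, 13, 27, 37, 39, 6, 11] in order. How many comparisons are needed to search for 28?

Search path for 28: 7 -> 40 -> 23 -> 27 -> 37
Found: False
Comparisons: 5


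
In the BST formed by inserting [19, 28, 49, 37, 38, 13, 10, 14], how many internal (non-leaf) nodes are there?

Tree built from: [19, 28, 49, 37, 38, 13, 10, 14]
Tree (level-order array): [19, 13, 28, 10, 14, None, 49, None, None, None, None, 37, None, None, 38]
Rule: An internal node has at least one child.
Per-node child counts:
  node 19: 2 child(ren)
  node 13: 2 child(ren)
  node 10: 0 child(ren)
  node 14: 0 child(ren)
  node 28: 1 child(ren)
  node 49: 1 child(ren)
  node 37: 1 child(ren)
  node 38: 0 child(ren)
Matching nodes: [19, 13, 28, 49, 37]
Count of internal (non-leaf) nodes: 5


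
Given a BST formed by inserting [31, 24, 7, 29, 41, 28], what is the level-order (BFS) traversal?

Tree insertion order: [31, 24, 7, 29, 41, 28]
Tree (level-order array): [31, 24, 41, 7, 29, None, None, None, None, 28]
BFS from the root, enqueuing left then right child of each popped node:
  queue [31] -> pop 31, enqueue [24, 41], visited so far: [31]
  queue [24, 41] -> pop 24, enqueue [7, 29], visited so far: [31, 24]
  queue [41, 7, 29] -> pop 41, enqueue [none], visited so far: [31, 24, 41]
  queue [7, 29] -> pop 7, enqueue [none], visited so far: [31, 24, 41, 7]
  queue [29] -> pop 29, enqueue [28], visited so far: [31, 24, 41, 7, 29]
  queue [28] -> pop 28, enqueue [none], visited so far: [31, 24, 41, 7, 29, 28]
Result: [31, 24, 41, 7, 29, 28]


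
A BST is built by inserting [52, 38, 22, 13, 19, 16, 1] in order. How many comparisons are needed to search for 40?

Search path for 40: 52 -> 38
Found: False
Comparisons: 2


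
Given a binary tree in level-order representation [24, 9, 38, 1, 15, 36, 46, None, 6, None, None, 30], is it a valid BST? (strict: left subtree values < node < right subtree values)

Level-order array: [24, 9, 38, 1, 15, 36, 46, None, 6, None, None, 30]
Validate using subtree bounds (lo, hi): at each node, require lo < value < hi,
then recurse left with hi=value and right with lo=value.
Preorder trace (stopping at first violation):
  at node 24 with bounds (-inf, +inf): OK
  at node 9 with bounds (-inf, 24): OK
  at node 1 with bounds (-inf, 9): OK
  at node 6 with bounds (1, 9): OK
  at node 15 with bounds (9, 24): OK
  at node 38 with bounds (24, +inf): OK
  at node 36 with bounds (24, 38): OK
  at node 30 with bounds (24, 36): OK
  at node 46 with bounds (38, +inf): OK
No violation found at any node.
Result: Valid BST


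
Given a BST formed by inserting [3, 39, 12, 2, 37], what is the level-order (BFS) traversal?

Tree insertion order: [3, 39, 12, 2, 37]
Tree (level-order array): [3, 2, 39, None, None, 12, None, None, 37]
BFS from the root, enqueuing left then right child of each popped node:
  queue [3] -> pop 3, enqueue [2, 39], visited so far: [3]
  queue [2, 39] -> pop 2, enqueue [none], visited so far: [3, 2]
  queue [39] -> pop 39, enqueue [12], visited so far: [3, 2, 39]
  queue [12] -> pop 12, enqueue [37], visited so far: [3, 2, 39, 12]
  queue [37] -> pop 37, enqueue [none], visited so far: [3, 2, 39, 12, 37]
Result: [3, 2, 39, 12, 37]


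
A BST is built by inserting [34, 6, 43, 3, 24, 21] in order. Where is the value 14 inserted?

Starting tree (level order): [34, 6, 43, 3, 24, None, None, None, None, 21]
Insertion path: 34 -> 6 -> 24 -> 21
Result: insert 14 as left child of 21
Final tree (level order): [34, 6, 43, 3, 24, None, None, None, None, 21, None, 14]


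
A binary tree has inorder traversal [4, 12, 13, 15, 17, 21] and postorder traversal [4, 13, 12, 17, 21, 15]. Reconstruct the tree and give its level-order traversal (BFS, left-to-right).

Inorder:   [4, 12, 13, 15, 17, 21]
Postorder: [4, 13, 12, 17, 21, 15]
Algorithm: postorder visits root last, so walk postorder right-to-left;
each value is the root of the current inorder slice — split it at that
value, recurse on the right subtree first, then the left.
Recursive splits:
  root=15; inorder splits into left=[4, 12, 13], right=[17, 21]
  root=21; inorder splits into left=[17], right=[]
  root=17; inorder splits into left=[], right=[]
  root=12; inorder splits into left=[4], right=[13]
  root=13; inorder splits into left=[], right=[]
  root=4; inorder splits into left=[], right=[]
Reconstructed level-order: [15, 12, 21, 4, 13, 17]


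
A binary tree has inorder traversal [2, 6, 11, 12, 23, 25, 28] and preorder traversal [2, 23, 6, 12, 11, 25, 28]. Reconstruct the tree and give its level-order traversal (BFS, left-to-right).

Inorder:  [2, 6, 11, 12, 23, 25, 28]
Preorder: [2, 23, 6, 12, 11, 25, 28]
Algorithm: preorder visits root first, so consume preorder in order;
for each root, split the current inorder slice at that value into
left-subtree inorder and right-subtree inorder, then recurse.
Recursive splits:
  root=2; inorder splits into left=[], right=[6, 11, 12, 23, 25, 28]
  root=23; inorder splits into left=[6, 11, 12], right=[25, 28]
  root=6; inorder splits into left=[], right=[11, 12]
  root=12; inorder splits into left=[11], right=[]
  root=11; inorder splits into left=[], right=[]
  root=25; inorder splits into left=[], right=[28]
  root=28; inorder splits into left=[], right=[]
Reconstructed level-order: [2, 23, 6, 25, 12, 28, 11]


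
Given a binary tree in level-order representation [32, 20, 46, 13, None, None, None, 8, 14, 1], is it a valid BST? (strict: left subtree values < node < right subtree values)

Level-order array: [32, 20, 46, 13, None, None, None, 8, 14, 1]
Validate using subtree bounds (lo, hi): at each node, require lo < value < hi,
then recurse left with hi=value and right with lo=value.
Preorder trace (stopping at first violation):
  at node 32 with bounds (-inf, +inf): OK
  at node 20 with bounds (-inf, 32): OK
  at node 13 with bounds (-inf, 20): OK
  at node 8 with bounds (-inf, 13): OK
  at node 1 with bounds (-inf, 8): OK
  at node 14 with bounds (13, 20): OK
  at node 46 with bounds (32, +inf): OK
No violation found at any node.
Result: Valid BST


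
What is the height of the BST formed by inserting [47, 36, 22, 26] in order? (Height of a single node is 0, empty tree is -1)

Insertion order: [47, 36, 22, 26]
Tree (level-order array): [47, 36, None, 22, None, None, 26]
Compute height bottom-up (empty subtree = -1):
  height(26) = 1 + max(-1, -1) = 0
  height(22) = 1 + max(-1, 0) = 1
  height(36) = 1 + max(1, -1) = 2
  height(47) = 1 + max(2, -1) = 3
Height = 3


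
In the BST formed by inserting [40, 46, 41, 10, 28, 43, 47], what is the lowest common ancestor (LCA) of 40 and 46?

Tree insertion order: [40, 46, 41, 10, 28, 43, 47]
Tree (level-order array): [40, 10, 46, None, 28, 41, 47, None, None, None, 43]
In a BST, the LCA of p=40, q=46 is the first node v on the
root-to-leaf path with p <= v <= q (go left if both < v, right if both > v).
Walk from root:
  at 40: 40 <= 40 <= 46, this is the LCA
LCA = 40


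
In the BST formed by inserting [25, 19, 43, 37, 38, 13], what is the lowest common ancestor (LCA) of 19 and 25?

Tree insertion order: [25, 19, 43, 37, 38, 13]
Tree (level-order array): [25, 19, 43, 13, None, 37, None, None, None, None, 38]
In a BST, the LCA of p=19, q=25 is the first node v on the
root-to-leaf path with p <= v <= q (go left if both < v, right if both > v).
Walk from root:
  at 25: 19 <= 25 <= 25, this is the LCA
LCA = 25


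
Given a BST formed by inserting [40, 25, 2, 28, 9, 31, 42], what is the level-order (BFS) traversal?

Tree insertion order: [40, 25, 2, 28, 9, 31, 42]
Tree (level-order array): [40, 25, 42, 2, 28, None, None, None, 9, None, 31]
BFS from the root, enqueuing left then right child of each popped node:
  queue [40] -> pop 40, enqueue [25, 42], visited so far: [40]
  queue [25, 42] -> pop 25, enqueue [2, 28], visited so far: [40, 25]
  queue [42, 2, 28] -> pop 42, enqueue [none], visited so far: [40, 25, 42]
  queue [2, 28] -> pop 2, enqueue [9], visited so far: [40, 25, 42, 2]
  queue [28, 9] -> pop 28, enqueue [31], visited so far: [40, 25, 42, 2, 28]
  queue [9, 31] -> pop 9, enqueue [none], visited so far: [40, 25, 42, 2, 28, 9]
  queue [31] -> pop 31, enqueue [none], visited so far: [40, 25, 42, 2, 28, 9, 31]
Result: [40, 25, 42, 2, 28, 9, 31]


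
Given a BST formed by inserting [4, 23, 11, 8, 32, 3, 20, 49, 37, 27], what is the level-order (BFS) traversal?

Tree insertion order: [4, 23, 11, 8, 32, 3, 20, 49, 37, 27]
Tree (level-order array): [4, 3, 23, None, None, 11, 32, 8, 20, 27, 49, None, None, None, None, None, None, 37]
BFS from the root, enqueuing left then right child of each popped node:
  queue [4] -> pop 4, enqueue [3, 23], visited so far: [4]
  queue [3, 23] -> pop 3, enqueue [none], visited so far: [4, 3]
  queue [23] -> pop 23, enqueue [11, 32], visited so far: [4, 3, 23]
  queue [11, 32] -> pop 11, enqueue [8, 20], visited so far: [4, 3, 23, 11]
  queue [32, 8, 20] -> pop 32, enqueue [27, 49], visited so far: [4, 3, 23, 11, 32]
  queue [8, 20, 27, 49] -> pop 8, enqueue [none], visited so far: [4, 3, 23, 11, 32, 8]
  queue [20, 27, 49] -> pop 20, enqueue [none], visited so far: [4, 3, 23, 11, 32, 8, 20]
  queue [27, 49] -> pop 27, enqueue [none], visited so far: [4, 3, 23, 11, 32, 8, 20, 27]
  queue [49] -> pop 49, enqueue [37], visited so far: [4, 3, 23, 11, 32, 8, 20, 27, 49]
  queue [37] -> pop 37, enqueue [none], visited so far: [4, 3, 23, 11, 32, 8, 20, 27, 49, 37]
Result: [4, 3, 23, 11, 32, 8, 20, 27, 49, 37]


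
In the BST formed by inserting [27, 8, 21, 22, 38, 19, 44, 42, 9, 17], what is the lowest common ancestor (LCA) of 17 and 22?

Tree insertion order: [27, 8, 21, 22, 38, 19, 44, 42, 9, 17]
Tree (level-order array): [27, 8, 38, None, 21, None, 44, 19, 22, 42, None, 9, None, None, None, None, None, None, 17]
In a BST, the LCA of p=17, q=22 is the first node v on the
root-to-leaf path with p <= v <= q (go left if both < v, right if both > v).
Walk from root:
  at 27: both 17 and 22 < 27, go left
  at 8: both 17 and 22 > 8, go right
  at 21: 17 <= 21 <= 22, this is the LCA
LCA = 21


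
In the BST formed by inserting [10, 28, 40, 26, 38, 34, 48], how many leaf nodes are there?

Tree built from: [10, 28, 40, 26, 38, 34, 48]
Tree (level-order array): [10, None, 28, 26, 40, None, None, 38, 48, 34]
Rule: A leaf has 0 children.
Per-node child counts:
  node 10: 1 child(ren)
  node 28: 2 child(ren)
  node 26: 0 child(ren)
  node 40: 2 child(ren)
  node 38: 1 child(ren)
  node 34: 0 child(ren)
  node 48: 0 child(ren)
Matching nodes: [26, 34, 48]
Count of leaf nodes: 3


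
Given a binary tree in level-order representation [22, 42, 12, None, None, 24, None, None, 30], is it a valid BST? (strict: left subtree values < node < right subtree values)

Level-order array: [22, 42, 12, None, None, 24, None, None, 30]
Validate using subtree bounds (lo, hi): at each node, require lo < value < hi,
then recurse left with hi=value and right with lo=value.
Preorder trace (stopping at first violation):
  at node 22 with bounds (-inf, +inf): OK
  at node 42 with bounds (-inf, 22): VIOLATION
Node 42 violates its bound: not (-inf < 42 < 22).
Result: Not a valid BST


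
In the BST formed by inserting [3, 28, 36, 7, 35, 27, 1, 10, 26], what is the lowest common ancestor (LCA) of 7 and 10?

Tree insertion order: [3, 28, 36, 7, 35, 27, 1, 10, 26]
Tree (level-order array): [3, 1, 28, None, None, 7, 36, None, 27, 35, None, 10, None, None, None, None, 26]
In a BST, the LCA of p=7, q=10 is the first node v on the
root-to-leaf path with p <= v <= q (go left if both < v, right if both > v).
Walk from root:
  at 3: both 7 and 10 > 3, go right
  at 28: both 7 and 10 < 28, go left
  at 7: 7 <= 7 <= 10, this is the LCA
LCA = 7


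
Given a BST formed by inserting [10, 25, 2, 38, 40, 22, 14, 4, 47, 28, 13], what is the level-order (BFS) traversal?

Tree insertion order: [10, 25, 2, 38, 40, 22, 14, 4, 47, 28, 13]
Tree (level-order array): [10, 2, 25, None, 4, 22, 38, None, None, 14, None, 28, 40, 13, None, None, None, None, 47]
BFS from the root, enqueuing left then right child of each popped node:
  queue [10] -> pop 10, enqueue [2, 25], visited so far: [10]
  queue [2, 25] -> pop 2, enqueue [4], visited so far: [10, 2]
  queue [25, 4] -> pop 25, enqueue [22, 38], visited so far: [10, 2, 25]
  queue [4, 22, 38] -> pop 4, enqueue [none], visited so far: [10, 2, 25, 4]
  queue [22, 38] -> pop 22, enqueue [14], visited so far: [10, 2, 25, 4, 22]
  queue [38, 14] -> pop 38, enqueue [28, 40], visited so far: [10, 2, 25, 4, 22, 38]
  queue [14, 28, 40] -> pop 14, enqueue [13], visited so far: [10, 2, 25, 4, 22, 38, 14]
  queue [28, 40, 13] -> pop 28, enqueue [none], visited so far: [10, 2, 25, 4, 22, 38, 14, 28]
  queue [40, 13] -> pop 40, enqueue [47], visited so far: [10, 2, 25, 4, 22, 38, 14, 28, 40]
  queue [13, 47] -> pop 13, enqueue [none], visited so far: [10, 2, 25, 4, 22, 38, 14, 28, 40, 13]
  queue [47] -> pop 47, enqueue [none], visited so far: [10, 2, 25, 4, 22, 38, 14, 28, 40, 13, 47]
Result: [10, 2, 25, 4, 22, 38, 14, 28, 40, 13, 47]


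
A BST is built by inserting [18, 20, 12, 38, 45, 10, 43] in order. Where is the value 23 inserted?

Starting tree (level order): [18, 12, 20, 10, None, None, 38, None, None, None, 45, 43]
Insertion path: 18 -> 20 -> 38
Result: insert 23 as left child of 38
Final tree (level order): [18, 12, 20, 10, None, None, 38, None, None, 23, 45, None, None, 43]


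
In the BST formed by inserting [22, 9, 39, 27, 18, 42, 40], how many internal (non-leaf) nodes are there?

Tree built from: [22, 9, 39, 27, 18, 42, 40]
Tree (level-order array): [22, 9, 39, None, 18, 27, 42, None, None, None, None, 40]
Rule: An internal node has at least one child.
Per-node child counts:
  node 22: 2 child(ren)
  node 9: 1 child(ren)
  node 18: 0 child(ren)
  node 39: 2 child(ren)
  node 27: 0 child(ren)
  node 42: 1 child(ren)
  node 40: 0 child(ren)
Matching nodes: [22, 9, 39, 42]
Count of internal (non-leaf) nodes: 4


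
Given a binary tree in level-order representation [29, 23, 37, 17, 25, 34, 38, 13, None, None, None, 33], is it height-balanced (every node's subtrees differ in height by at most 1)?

Tree (level-order array): [29, 23, 37, 17, 25, 34, 38, 13, None, None, None, 33]
Definition: a tree is height-balanced if, at every node, |h(left) - h(right)| <= 1 (empty subtree has height -1).
Bottom-up per-node check:
  node 13: h_left=-1, h_right=-1, diff=0 [OK], height=0
  node 17: h_left=0, h_right=-1, diff=1 [OK], height=1
  node 25: h_left=-1, h_right=-1, diff=0 [OK], height=0
  node 23: h_left=1, h_right=0, diff=1 [OK], height=2
  node 33: h_left=-1, h_right=-1, diff=0 [OK], height=0
  node 34: h_left=0, h_right=-1, diff=1 [OK], height=1
  node 38: h_left=-1, h_right=-1, diff=0 [OK], height=0
  node 37: h_left=1, h_right=0, diff=1 [OK], height=2
  node 29: h_left=2, h_right=2, diff=0 [OK], height=3
All nodes satisfy the balance condition.
Result: Balanced


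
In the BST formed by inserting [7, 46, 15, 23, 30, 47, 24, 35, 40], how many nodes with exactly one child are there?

Tree built from: [7, 46, 15, 23, 30, 47, 24, 35, 40]
Tree (level-order array): [7, None, 46, 15, 47, None, 23, None, None, None, 30, 24, 35, None, None, None, 40]
Rule: These are nodes with exactly 1 non-null child.
Per-node child counts:
  node 7: 1 child(ren)
  node 46: 2 child(ren)
  node 15: 1 child(ren)
  node 23: 1 child(ren)
  node 30: 2 child(ren)
  node 24: 0 child(ren)
  node 35: 1 child(ren)
  node 40: 0 child(ren)
  node 47: 0 child(ren)
Matching nodes: [7, 15, 23, 35]
Count of nodes with exactly one child: 4


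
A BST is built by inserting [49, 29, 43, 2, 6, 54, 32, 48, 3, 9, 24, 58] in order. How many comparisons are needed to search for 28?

Search path for 28: 49 -> 29 -> 2 -> 6 -> 9 -> 24
Found: False
Comparisons: 6


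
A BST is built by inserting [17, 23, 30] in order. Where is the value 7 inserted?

Starting tree (level order): [17, None, 23, None, 30]
Insertion path: 17
Result: insert 7 as left child of 17
Final tree (level order): [17, 7, 23, None, None, None, 30]


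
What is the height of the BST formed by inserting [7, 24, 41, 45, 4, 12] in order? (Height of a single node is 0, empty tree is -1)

Insertion order: [7, 24, 41, 45, 4, 12]
Tree (level-order array): [7, 4, 24, None, None, 12, 41, None, None, None, 45]
Compute height bottom-up (empty subtree = -1):
  height(4) = 1 + max(-1, -1) = 0
  height(12) = 1 + max(-1, -1) = 0
  height(45) = 1 + max(-1, -1) = 0
  height(41) = 1 + max(-1, 0) = 1
  height(24) = 1 + max(0, 1) = 2
  height(7) = 1 + max(0, 2) = 3
Height = 3


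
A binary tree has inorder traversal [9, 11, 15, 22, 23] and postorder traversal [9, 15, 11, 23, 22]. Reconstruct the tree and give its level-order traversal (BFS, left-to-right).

Inorder:   [9, 11, 15, 22, 23]
Postorder: [9, 15, 11, 23, 22]
Algorithm: postorder visits root last, so walk postorder right-to-left;
each value is the root of the current inorder slice — split it at that
value, recurse on the right subtree first, then the left.
Recursive splits:
  root=22; inorder splits into left=[9, 11, 15], right=[23]
  root=23; inorder splits into left=[], right=[]
  root=11; inorder splits into left=[9], right=[15]
  root=15; inorder splits into left=[], right=[]
  root=9; inorder splits into left=[], right=[]
Reconstructed level-order: [22, 11, 23, 9, 15]


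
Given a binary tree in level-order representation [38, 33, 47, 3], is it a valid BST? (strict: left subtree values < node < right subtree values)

Level-order array: [38, 33, 47, 3]
Validate using subtree bounds (lo, hi): at each node, require lo < value < hi,
then recurse left with hi=value and right with lo=value.
Preorder trace (stopping at first violation):
  at node 38 with bounds (-inf, +inf): OK
  at node 33 with bounds (-inf, 38): OK
  at node 3 with bounds (-inf, 33): OK
  at node 47 with bounds (38, +inf): OK
No violation found at any node.
Result: Valid BST


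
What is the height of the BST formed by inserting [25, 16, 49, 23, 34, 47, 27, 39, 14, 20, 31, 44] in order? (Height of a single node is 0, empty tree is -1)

Insertion order: [25, 16, 49, 23, 34, 47, 27, 39, 14, 20, 31, 44]
Tree (level-order array): [25, 16, 49, 14, 23, 34, None, None, None, 20, None, 27, 47, None, None, None, 31, 39, None, None, None, None, 44]
Compute height bottom-up (empty subtree = -1):
  height(14) = 1 + max(-1, -1) = 0
  height(20) = 1 + max(-1, -1) = 0
  height(23) = 1 + max(0, -1) = 1
  height(16) = 1 + max(0, 1) = 2
  height(31) = 1 + max(-1, -1) = 0
  height(27) = 1 + max(-1, 0) = 1
  height(44) = 1 + max(-1, -1) = 0
  height(39) = 1 + max(-1, 0) = 1
  height(47) = 1 + max(1, -1) = 2
  height(34) = 1 + max(1, 2) = 3
  height(49) = 1 + max(3, -1) = 4
  height(25) = 1 + max(2, 4) = 5
Height = 5


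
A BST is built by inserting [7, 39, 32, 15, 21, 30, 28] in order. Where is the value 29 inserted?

Starting tree (level order): [7, None, 39, 32, None, 15, None, None, 21, None, 30, 28]
Insertion path: 7 -> 39 -> 32 -> 15 -> 21 -> 30 -> 28
Result: insert 29 as right child of 28
Final tree (level order): [7, None, 39, 32, None, 15, None, None, 21, None, 30, 28, None, None, 29]


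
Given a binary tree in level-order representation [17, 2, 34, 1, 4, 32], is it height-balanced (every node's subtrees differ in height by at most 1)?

Tree (level-order array): [17, 2, 34, 1, 4, 32]
Definition: a tree is height-balanced if, at every node, |h(left) - h(right)| <= 1 (empty subtree has height -1).
Bottom-up per-node check:
  node 1: h_left=-1, h_right=-1, diff=0 [OK], height=0
  node 4: h_left=-1, h_right=-1, diff=0 [OK], height=0
  node 2: h_left=0, h_right=0, diff=0 [OK], height=1
  node 32: h_left=-1, h_right=-1, diff=0 [OK], height=0
  node 34: h_left=0, h_right=-1, diff=1 [OK], height=1
  node 17: h_left=1, h_right=1, diff=0 [OK], height=2
All nodes satisfy the balance condition.
Result: Balanced


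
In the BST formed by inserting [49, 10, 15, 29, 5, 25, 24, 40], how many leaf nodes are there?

Tree built from: [49, 10, 15, 29, 5, 25, 24, 40]
Tree (level-order array): [49, 10, None, 5, 15, None, None, None, 29, 25, 40, 24]
Rule: A leaf has 0 children.
Per-node child counts:
  node 49: 1 child(ren)
  node 10: 2 child(ren)
  node 5: 0 child(ren)
  node 15: 1 child(ren)
  node 29: 2 child(ren)
  node 25: 1 child(ren)
  node 24: 0 child(ren)
  node 40: 0 child(ren)
Matching nodes: [5, 24, 40]
Count of leaf nodes: 3


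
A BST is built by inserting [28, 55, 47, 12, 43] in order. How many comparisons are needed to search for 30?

Search path for 30: 28 -> 55 -> 47 -> 43
Found: False
Comparisons: 4


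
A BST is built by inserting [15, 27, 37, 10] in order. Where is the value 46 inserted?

Starting tree (level order): [15, 10, 27, None, None, None, 37]
Insertion path: 15 -> 27 -> 37
Result: insert 46 as right child of 37
Final tree (level order): [15, 10, 27, None, None, None, 37, None, 46]


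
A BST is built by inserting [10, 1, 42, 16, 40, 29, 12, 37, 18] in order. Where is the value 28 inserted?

Starting tree (level order): [10, 1, 42, None, None, 16, None, 12, 40, None, None, 29, None, 18, 37]
Insertion path: 10 -> 42 -> 16 -> 40 -> 29 -> 18
Result: insert 28 as right child of 18
Final tree (level order): [10, 1, 42, None, None, 16, None, 12, 40, None, None, 29, None, 18, 37, None, 28]


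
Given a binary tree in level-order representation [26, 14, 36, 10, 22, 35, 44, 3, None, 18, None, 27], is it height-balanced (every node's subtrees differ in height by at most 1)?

Tree (level-order array): [26, 14, 36, 10, 22, 35, 44, 3, None, 18, None, 27]
Definition: a tree is height-balanced if, at every node, |h(left) - h(right)| <= 1 (empty subtree has height -1).
Bottom-up per-node check:
  node 3: h_left=-1, h_right=-1, diff=0 [OK], height=0
  node 10: h_left=0, h_right=-1, diff=1 [OK], height=1
  node 18: h_left=-1, h_right=-1, diff=0 [OK], height=0
  node 22: h_left=0, h_right=-1, diff=1 [OK], height=1
  node 14: h_left=1, h_right=1, diff=0 [OK], height=2
  node 27: h_left=-1, h_right=-1, diff=0 [OK], height=0
  node 35: h_left=0, h_right=-1, diff=1 [OK], height=1
  node 44: h_left=-1, h_right=-1, diff=0 [OK], height=0
  node 36: h_left=1, h_right=0, diff=1 [OK], height=2
  node 26: h_left=2, h_right=2, diff=0 [OK], height=3
All nodes satisfy the balance condition.
Result: Balanced


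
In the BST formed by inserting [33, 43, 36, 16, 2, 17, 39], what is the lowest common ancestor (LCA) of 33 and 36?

Tree insertion order: [33, 43, 36, 16, 2, 17, 39]
Tree (level-order array): [33, 16, 43, 2, 17, 36, None, None, None, None, None, None, 39]
In a BST, the LCA of p=33, q=36 is the first node v on the
root-to-leaf path with p <= v <= q (go left if both < v, right if both > v).
Walk from root:
  at 33: 33 <= 33 <= 36, this is the LCA
LCA = 33


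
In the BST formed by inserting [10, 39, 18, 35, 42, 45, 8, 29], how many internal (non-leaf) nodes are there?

Tree built from: [10, 39, 18, 35, 42, 45, 8, 29]
Tree (level-order array): [10, 8, 39, None, None, 18, 42, None, 35, None, 45, 29]
Rule: An internal node has at least one child.
Per-node child counts:
  node 10: 2 child(ren)
  node 8: 0 child(ren)
  node 39: 2 child(ren)
  node 18: 1 child(ren)
  node 35: 1 child(ren)
  node 29: 0 child(ren)
  node 42: 1 child(ren)
  node 45: 0 child(ren)
Matching nodes: [10, 39, 18, 35, 42]
Count of internal (non-leaf) nodes: 5


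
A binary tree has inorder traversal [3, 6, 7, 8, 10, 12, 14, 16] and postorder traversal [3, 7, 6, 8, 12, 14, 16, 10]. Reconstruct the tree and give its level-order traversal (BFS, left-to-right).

Inorder:   [3, 6, 7, 8, 10, 12, 14, 16]
Postorder: [3, 7, 6, 8, 12, 14, 16, 10]
Algorithm: postorder visits root last, so walk postorder right-to-left;
each value is the root of the current inorder slice — split it at that
value, recurse on the right subtree first, then the left.
Recursive splits:
  root=10; inorder splits into left=[3, 6, 7, 8], right=[12, 14, 16]
  root=16; inorder splits into left=[12, 14], right=[]
  root=14; inorder splits into left=[12], right=[]
  root=12; inorder splits into left=[], right=[]
  root=8; inorder splits into left=[3, 6, 7], right=[]
  root=6; inorder splits into left=[3], right=[7]
  root=7; inorder splits into left=[], right=[]
  root=3; inorder splits into left=[], right=[]
Reconstructed level-order: [10, 8, 16, 6, 14, 3, 7, 12]


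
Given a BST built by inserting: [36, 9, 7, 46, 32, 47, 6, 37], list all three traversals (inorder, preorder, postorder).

Tree insertion order: [36, 9, 7, 46, 32, 47, 6, 37]
Tree (level-order array): [36, 9, 46, 7, 32, 37, 47, 6]
Inorder (L, root, R): [6, 7, 9, 32, 36, 37, 46, 47]
Preorder (root, L, R): [36, 9, 7, 6, 32, 46, 37, 47]
Postorder (L, R, root): [6, 7, 32, 9, 37, 47, 46, 36]


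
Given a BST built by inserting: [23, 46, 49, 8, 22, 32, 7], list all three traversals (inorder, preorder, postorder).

Tree insertion order: [23, 46, 49, 8, 22, 32, 7]
Tree (level-order array): [23, 8, 46, 7, 22, 32, 49]
Inorder (L, root, R): [7, 8, 22, 23, 32, 46, 49]
Preorder (root, L, R): [23, 8, 7, 22, 46, 32, 49]
Postorder (L, R, root): [7, 22, 8, 32, 49, 46, 23]


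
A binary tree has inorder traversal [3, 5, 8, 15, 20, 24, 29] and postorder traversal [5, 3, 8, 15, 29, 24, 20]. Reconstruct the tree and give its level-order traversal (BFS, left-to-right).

Inorder:   [3, 5, 8, 15, 20, 24, 29]
Postorder: [5, 3, 8, 15, 29, 24, 20]
Algorithm: postorder visits root last, so walk postorder right-to-left;
each value is the root of the current inorder slice — split it at that
value, recurse on the right subtree first, then the left.
Recursive splits:
  root=20; inorder splits into left=[3, 5, 8, 15], right=[24, 29]
  root=24; inorder splits into left=[], right=[29]
  root=29; inorder splits into left=[], right=[]
  root=15; inorder splits into left=[3, 5, 8], right=[]
  root=8; inorder splits into left=[3, 5], right=[]
  root=3; inorder splits into left=[], right=[5]
  root=5; inorder splits into left=[], right=[]
Reconstructed level-order: [20, 15, 24, 8, 29, 3, 5]


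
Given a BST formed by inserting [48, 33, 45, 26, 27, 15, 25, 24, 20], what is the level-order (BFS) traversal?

Tree insertion order: [48, 33, 45, 26, 27, 15, 25, 24, 20]
Tree (level-order array): [48, 33, None, 26, 45, 15, 27, None, None, None, 25, None, None, 24, None, 20]
BFS from the root, enqueuing left then right child of each popped node:
  queue [48] -> pop 48, enqueue [33], visited so far: [48]
  queue [33] -> pop 33, enqueue [26, 45], visited so far: [48, 33]
  queue [26, 45] -> pop 26, enqueue [15, 27], visited so far: [48, 33, 26]
  queue [45, 15, 27] -> pop 45, enqueue [none], visited so far: [48, 33, 26, 45]
  queue [15, 27] -> pop 15, enqueue [25], visited so far: [48, 33, 26, 45, 15]
  queue [27, 25] -> pop 27, enqueue [none], visited so far: [48, 33, 26, 45, 15, 27]
  queue [25] -> pop 25, enqueue [24], visited so far: [48, 33, 26, 45, 15, 27, 25]
  queue [24] -> pop 24, enqueue [20], visited so far: [48, 33, 26, 45, 15, 27, 25, 24]
  queue [20] -> pop 20, enqueue [none], visited so far: [48, 33, 26, 45, 15, 27, 25, 24, 20]
Result: [48, 33, 26, 45, 15, 27, 25, 24, 20]


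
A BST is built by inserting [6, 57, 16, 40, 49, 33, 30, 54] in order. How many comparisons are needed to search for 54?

Search path for 54: 6 -> 57 -> 16 -> 40 -> 49 -> 54
Found: True
Comparisons: 6


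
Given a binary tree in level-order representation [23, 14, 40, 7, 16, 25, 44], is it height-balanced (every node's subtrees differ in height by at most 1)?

Tree (level-order array): [23, 14, 40, 7, 16, 25, 44]
Definition: a tree is height-balanced if, at every node, |h(left) - h(right)| <= 1 (empty subtree has height -1).
Bottom-up per-node check:
  node 7: h_left=-1, h_right=-1, diff=0 [OK], height=0
  node 16: h_left=-1, h_right=-1, diff=0 [OK], height=0
  node 14: h_left=0, h_right=0, diff=0 [OK], height=1
  node 25: h_left=-1, h_right=-1, diff=0 [OK], height=0
  node 44: h_left=-1, h_right=-1, diff=0 [OK], height=0
  node 40: h_left=0, h_right=0, diff=0 [OK], height=1
  node 23: h_left=1, h_right=1, diff=0 [OK], height=2
All nodes satisfy the balance condition.
Result: Balanced


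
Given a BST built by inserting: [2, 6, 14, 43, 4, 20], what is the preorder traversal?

Tree insertion order: [2, 6, 14, 43, 4, 20]
Tree (level-order array): [2, None, 6, 4, 14, None, None, None, 43, 20]
Preorder traversal: [2, 6, 4, 14, 43, 20]


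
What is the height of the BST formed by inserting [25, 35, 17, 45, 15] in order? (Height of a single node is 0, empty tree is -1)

Insertion order: [25, 35, 17, 45, 15]
Tree (level-order array): [25, 17, 35, 15, None, None, 45]
Compute height bottom-up (empty subtree = -1):
  height(15) = 1 + max(-1, -1) = 0
  height(17) = 1 + max(0, -1) = 1
  height(45) = 1 + max(-1, -1) = 0
  height(35) = 1 + max(-1, 0) = 1
  height(25) = 1 + max(1, 1) = 2
Height = 2
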